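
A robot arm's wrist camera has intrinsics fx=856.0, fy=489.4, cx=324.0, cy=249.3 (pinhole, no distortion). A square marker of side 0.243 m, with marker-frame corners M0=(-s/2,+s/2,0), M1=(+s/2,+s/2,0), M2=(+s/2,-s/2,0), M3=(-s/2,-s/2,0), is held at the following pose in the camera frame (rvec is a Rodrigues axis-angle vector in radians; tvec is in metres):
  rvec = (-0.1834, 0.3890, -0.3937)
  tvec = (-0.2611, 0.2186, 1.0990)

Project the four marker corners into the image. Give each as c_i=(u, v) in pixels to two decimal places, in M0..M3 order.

c0=(74.32, 416.22) c1=(226.85, 382.33) c2=(167.82, 275.76) c3=(27.21, 315.26)

Intrinsics K: fx=856.0, fy=489.4, cx=324.0, cy=249.3
Marker side s = 0.243 m; corners in marker frame (Z=0):
  M0 = (-0.1215, +0.1215, 0)
  M1 = (+0.1215, +0.1215, 0)
  M2 = (+0.1215, -0.1215, 0)
  M3 = (-0.1215, -0.1215, 0)
rvec = (-0.1834, 0.3890, -0.3937), |rvec| = θ = 0.58306 rad = 33.407°
Rodrigues: sinθ=0.55058, 1−cosθ=0.16522; R = I + sinθ·[k]× + (1−cosθ)·[k]×²:
    [+0.85113 +0.33710 +0.40242]
    [-0.40644 +0.90832 +0.09875]
    [-0.33224 -0.24761 +0.91011]
t = (-0.2611, 0.2186, 1.0990) m
M0: Pc = R·M0+t = (-0.32355, +0.37834, +1.10928); u = 856.0·(-0.32355)/1.10928 + 324.0 = 74.3223, v = 489.4·(+0.37834)/1.10928 + 249.3 = 416.2202
M1: Pc = R·M1+t = (-0.11673, +0.27958, +1.02855); u = 856.0·(-0.11673)/1.02855 + 324.0 = 226.8521, v = 489.4·(+0.27958)/1.02855 + 249.3 = 382.3282
M2: Pc = R·M2+t = (-0.19865, +0.05886, +1.08872); u = 856.0·(-0.19865)/1.08872 + 324.0 = 167.8161, v = 489.4·(+0.05886)/1.08872 + 249.3 = 275.7569
M3: Pc = R·M3+t = (-0.40547, +0.15762, +1.16945); u = 856.0·(-0.40547)/1.16945 + 324.0 = 27.2098, v = 489.4·(+0.15762)/1.16945 + 249.3 = 315.2624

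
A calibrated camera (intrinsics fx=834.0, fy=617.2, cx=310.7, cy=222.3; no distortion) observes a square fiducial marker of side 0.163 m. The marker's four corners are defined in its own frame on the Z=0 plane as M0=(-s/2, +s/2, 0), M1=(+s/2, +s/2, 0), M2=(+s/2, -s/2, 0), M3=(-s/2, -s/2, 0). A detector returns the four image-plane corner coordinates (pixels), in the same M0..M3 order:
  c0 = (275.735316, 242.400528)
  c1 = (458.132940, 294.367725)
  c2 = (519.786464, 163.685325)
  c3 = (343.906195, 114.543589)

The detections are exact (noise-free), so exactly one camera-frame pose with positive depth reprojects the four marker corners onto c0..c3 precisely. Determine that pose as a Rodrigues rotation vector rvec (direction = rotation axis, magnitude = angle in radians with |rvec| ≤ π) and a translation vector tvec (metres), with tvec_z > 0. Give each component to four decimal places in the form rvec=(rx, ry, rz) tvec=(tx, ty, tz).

rvec=(-0.1735, -0.0024, 0.3677) tvec=(0.0759, -0.0229, 0.7109)

Intrinsics K: fx=834.0, fy=617.2, cx=310.7, cy=222.3
Marker side s = 0.163 m; corners in marker frame (Z=0):
  M0 = (-0.0815, +0.0815, 0)
  M1 = (+0.0815, +0.0815, 0)
  M2 = (+0.0815, -0.0815, 0)
  M3 = (-0.0815, -0.0815, 0)
Detected image corners:
  c0 = (275.735316, 242.400528) px
  c1 = (458.132940, 294.367725) px
  c2 = (519.786464, 163.685325) px
  c3 = (343.906195, 114.543589) px
Planar DLT: solve 8×8 A·h = b for H (H[2,2]=1):
  H  [+1082.25111 -493.37782 +399.72066]
  H  [+301.62927 +744.53305 +202.41083]
  H  [-0.04099 -0.23805 +1.00000]
B = K⁻¹H; ‖b₁‖=1.406756, ‖b₂‖=1.406756; λ = 2/(‖b₁‖+‖b₂‖) = 0.710855, sign → tz>0 ⇒ λ=+0.710855
r₁ = λ·B[:,0] = (+0.93331,+0.35790,-0.02914); r₂ = λ·B[:,1] = (-0.35749,+0.91846,-0.16922)
r₃ = r₁×r₂ = (-0.03380,+0.16835,+0.98515); SVD([r₁ r₂ r₃]) → R = UVᵀ:
  R  [+0.93331 -0.35749 -0.03380]
  R  [+0.35790 +0.91846 +0.16835]
  R  [-0.02914 -0.16922 +0.98515]
t = (+0.07588, -0.02291, +0.71086) m
tr R = 2.836914; θ = arccos((tr R − 1)/2) = 0.406635 rad = 23.298°
axis k = ((R−Rᵀ)₃₂, (R−Rᵀ)₁₃, (R−Rᵀ)₂₁) / (2 sinθ) = (-0.426748, -0.005887, +0.904351)
rvec = θ·k = (-0.173531, -0.002394, +0.367741)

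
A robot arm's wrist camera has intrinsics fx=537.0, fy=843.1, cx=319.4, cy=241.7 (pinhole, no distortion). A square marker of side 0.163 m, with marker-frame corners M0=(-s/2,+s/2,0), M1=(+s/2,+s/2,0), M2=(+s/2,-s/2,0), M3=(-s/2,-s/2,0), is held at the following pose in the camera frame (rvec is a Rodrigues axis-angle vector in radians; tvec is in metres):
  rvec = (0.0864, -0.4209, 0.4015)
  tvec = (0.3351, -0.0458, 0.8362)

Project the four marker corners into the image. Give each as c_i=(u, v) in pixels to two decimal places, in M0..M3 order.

Intrinsics K: fx=537.0, fy=843.1, cx=319.4, cy=241.7
Marker side s = 0.163 m; corners in marker frame (Z=0):
  M0 = (-0.0815, +0.0815, 0)
  M1 = (+0.0815, +0.0815, 0)
  M2 = (+0.0815, -0.0815, 0)
  M3 = (-0.0815, -0.0815, 0)
rvec = (0.0864, -0.4209, 0.4015), |rvec| = θ = 0.58807 rad = 33.694°
Rodrigues: sinθ=0.55475, 1−cosθ=0.16799; R = I + sinθ·[k]× + (1−cosθ)·[k]×²:
    [+0.83564 -0.39642 -0.38021]
    [+0.36109 +0.91807 -0.16359]
    [+0.41391 -0.00058 +0.91032]
t = (0.3351, -0.0458, 0.8362) m
M0: Pc = R·M0+t = (+0.23469, -0.00041, +0.80242); u = 537.0·(+0.23469)/0.80242 + 319.4 = 476.4588, v = 843.1·(-0.00041)/0.80242 + 241.7 = 241.2731
M1: Pc = R·M1+t = (+0.37090, +0.05845, +0.86989); u = 537.0·(+0.37090)/0.86989 + 319.4 = 548.3626, v = 843.1·(+0.05845)/0.86989 + 241.7 = 298.3516
M2: Pc = R·M2+t = (+0.43551, -0.09119, +0.86998); u = 537.0·(+0.43551)/0.86998 + 319.4 = 588.2225, v = 843.1·(-0.09119)/0.86998 + 241.7 = 153.3240
M3: Pc = R·M3+t = (+0.29930, -0.15005, +0.80251); u = 537.0·(+0.29930)/0.80251 + 319.4 = 519.6781, v = 843.1·(-0.15005)/0.80251 + 241.7 = 84.0599

c0=(476.46, 241.27) c1=(548.36, 298.35) c2=(588.22, 153.32) c3=(519.68, 84.06)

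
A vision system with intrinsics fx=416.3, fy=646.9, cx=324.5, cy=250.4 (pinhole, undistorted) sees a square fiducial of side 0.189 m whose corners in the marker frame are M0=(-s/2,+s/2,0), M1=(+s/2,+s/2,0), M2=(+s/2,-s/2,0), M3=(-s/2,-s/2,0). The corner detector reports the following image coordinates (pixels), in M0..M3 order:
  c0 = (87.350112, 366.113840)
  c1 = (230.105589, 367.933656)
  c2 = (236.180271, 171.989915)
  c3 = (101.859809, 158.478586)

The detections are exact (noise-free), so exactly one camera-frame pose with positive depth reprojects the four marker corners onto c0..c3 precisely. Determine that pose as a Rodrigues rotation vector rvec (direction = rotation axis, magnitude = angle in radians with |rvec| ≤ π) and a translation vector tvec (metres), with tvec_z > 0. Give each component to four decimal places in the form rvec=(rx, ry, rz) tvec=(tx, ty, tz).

Intrinsics K: fx=416.3, fy=646.9, cx=324.5, cy=250.4
Marker side s = 0.189 m; corners in marker frame (Z=0):
  M0 = (-0.0945, +0.0945, 0)
  M1 = (+0.0945, +0.0945, 0)
  M2 = (+0.0945, -0.0945, 0)
  M3 = (-0.0945, -0.0945, 0)
Detected image corners:
  c0 = (87.350112, 366.113840) px
  c1 = (230.105589, 367.933656) px
  c2 = (236.180271, 171.989915) px
  c3 = (101.859809, 158.478586) px
Planar DLT: solve 8×8 A·h = b for H (H[2,2]=1):
  H  [+784.47063 -102.70709 +166.10005]
  H  [+126.03275 +987.29242 +263.39778]
  H  [+0.31790 -0.29853 +1.00000]
B = K⁻¹H; ‖b₁‖=1.668725, ‖b₂‖=1.668725; λ = 2/(‖b₁‖+‖b₂‖) = 0.599260, sign → tz>0 ⇒ λ=+0.599260
r₁ = λ·B[:,0] = (+0.98074,+0.04301,+0.19050); r₂ = λ·B[:,1] = (-0.00840,+0.98383,-0.17890)
r₃ = r₁×r₂ = (-0.19512,+0.17385,+0.96525); SVD([r₁ r₂ r₃]) → R = UVᵀ:
  R  [+0.98074 -0.00840 -0.19512]
  R  [+0.04301 +0.98383 +0.17385]
  R  [+0.19050 -0.17890 +0.96525]
t = (-0.22802, +0.01204, +0.59926) m
tr R = 2.929824; θ = arccos((tr R − 1)/2) = 0.265688 rad = 15.223°
axis k = ((R−Rᵀ)₃₂, (R−Rᵀ)₁₃, (R−Rᵀ)₂₁) / (2 sinθ) = (-0.671718, -0.734310, +0.097896)
rvec = θ·k = (-0.178468, -0.195098, +0.026010)

rvec=(-0.1785, -0.1951, 0.0260) tvec=(-0.2280, 0.0120, 0.5993)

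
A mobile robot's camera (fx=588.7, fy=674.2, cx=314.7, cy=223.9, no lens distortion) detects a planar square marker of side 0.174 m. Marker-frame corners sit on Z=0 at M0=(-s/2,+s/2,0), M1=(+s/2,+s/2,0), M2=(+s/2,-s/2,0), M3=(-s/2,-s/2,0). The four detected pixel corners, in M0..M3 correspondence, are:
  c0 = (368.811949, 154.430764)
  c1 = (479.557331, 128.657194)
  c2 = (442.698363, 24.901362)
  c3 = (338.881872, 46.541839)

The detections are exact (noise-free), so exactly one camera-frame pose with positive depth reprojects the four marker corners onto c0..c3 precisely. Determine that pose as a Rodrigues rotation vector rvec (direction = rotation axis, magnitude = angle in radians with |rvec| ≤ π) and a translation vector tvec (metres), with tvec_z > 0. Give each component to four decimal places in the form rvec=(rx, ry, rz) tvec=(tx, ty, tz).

rvec=(-0.3983, -0.0778, -0.2310) tvec=(0.1434, -0.1853, 0.9099)

Intrinsics K: fx=588.7, fy=674.2, cx=314.7, cy=223.9
Marker side s = 0.174 m; corners in marker frame (Z=0):
  M0 = (-0.0870, +0.0870, 0)
  M1 = (+0.0870, +0.0870, 0)
  M2 = (+0.0870, -0.0870, 0)
  M3 = (-0.0870, -0.0870, 0)
Detected image corners:
  c0 = (368.811949, 154.430764) px
  c1 = (479.557331, 128.657194) px
  c2 = (442.698363, 24.901362) px
  c3 = (338.881872, 46.541839) px
Planar DLT: solve 8×8 A·h = b for H (H[2,2]=1):
  H  [+669.67095 +24.14199 +407.50490]
  H  [-124.11307 +571.49429 +86.59861]
  H  [+0.13210 -0.41231 +1.00000]
B = K⁻¹H; ‖b₁‖=1.098976, ‖b₂‖=1.098976; λ = 2/(‖b₁‖+‖b₂‖) = 0.909938, sign → tz>0 ⇒ λ=+0.909938
r₁ = λ·B[:,0] = (+0.97084,-0.20743,+0.12020); r₂ = λ·B[:,1] = (+0.23787,+0.89591,-0.37517)
r₃ = r₁×r₂ = (-0.02987,+0.39282,+0.91913); SVD([r₁ r₂ r₃]) → R = UVᵀ:
  R  [+0.97084 +0.23787 -0.02987]
  R  [-0.20743 +0.89591 +0.39282]
  R  [+0.12020 -0.37517 +0.91913]
t = (+0.14345, -0.18531, +0.90994) m
tr R = 2.785881; θ = arccos((tr R − 1)/2) = 0.466961 rad = 26.755°
axis k = ((R−Rᵀ)₃₂, (R−Rᵀ)₁₃, (R−Rᵀ)₂₁) / (2 sinθ) = (-0.852998, -0.166678, -0.494584)
rvec = θ·k = (-0.398317, -0.077832, -0.230952)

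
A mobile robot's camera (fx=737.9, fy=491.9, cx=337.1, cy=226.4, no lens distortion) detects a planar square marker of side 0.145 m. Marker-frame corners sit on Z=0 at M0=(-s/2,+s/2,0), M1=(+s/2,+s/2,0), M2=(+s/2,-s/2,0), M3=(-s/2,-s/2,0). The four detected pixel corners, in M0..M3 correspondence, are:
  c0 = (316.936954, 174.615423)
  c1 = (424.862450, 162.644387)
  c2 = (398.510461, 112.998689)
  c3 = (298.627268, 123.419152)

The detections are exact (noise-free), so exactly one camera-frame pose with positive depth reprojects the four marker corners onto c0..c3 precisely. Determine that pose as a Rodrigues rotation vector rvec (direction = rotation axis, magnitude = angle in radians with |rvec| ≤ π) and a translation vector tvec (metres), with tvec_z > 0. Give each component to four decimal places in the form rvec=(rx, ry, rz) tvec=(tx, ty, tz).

Intrinsics K: fx=737.9, fy=491.9, cx=337.1, cy=226.4
Marker side s = 0.145 m; corners in marker frame (Z=0):
  M0 = (-0.0725, +0.0725, 0)
  M1 = (+0.0725, +0.0725, 0)
  M2 = (+0.0725, -0.0725, 0)
  M3 = (-0.0725, -0.0725, 0)
Detected image corners:
  c0 = (316.936954, 174.615423) px
  c1 = (424.862450, 162.644387) px
  c2 = (398.510461, 112.998689) px
  c3 = (298.627268, 123.419152) px
Planar DLT: solve 8×8 A·h = b for H (H[2,2]=1):
  H  [+747.59310 -44.74475 +359.62298]
  H  [-64.19076 +268.38657 +142.37244]
  H  [+0.08930 -0.55299 +1.00000]
B = K⁻¹H; ‖b₁‖=0.991397, ‖b₂‖=0.991397; λ = 2/(‖b₁‖+‖b₂‖) = 1.008678, sign → tz>0 ⇒ λ=+1.008678
r₁ = λ·B[:,0] = (+0.98078,-0.17308,+0.09007); r₂ = λ·B[:,1] = (+0.19366,+0.80707,-0.55779)
r₃ = r₁×r₂ = (+0.02385,+0.56451,+0.82508); SVD([r₁ r₂ r₃]) → R = UVᵀ:
  R  [+0.98078 +0.19366 +0.02385]
  R  [-0.17308 +0.80707 +0.56451]
  R  [+0.09007 -0.55779 +0.82508]
t = (+0.03079, -0.17230, +1.00868) m
tr R = 2.612933; θ = arccos((tr R − 1)/2) = 0.632645 rad = 36.248°
axis k = ((R−Rᵀ)₃₂, (R−Rᵀ)₁₃, (R−Rᵀ)₂₁) / (2 sinθ) = (-0.949046, -0.055999, -0.310123)
rvec = θ·k = (-0.600409, -0.035427, -0.196198)

rvec=(-0.6004, -0.0354, -0.1962) tvec=(0.0308, -0.1723, 1.0087)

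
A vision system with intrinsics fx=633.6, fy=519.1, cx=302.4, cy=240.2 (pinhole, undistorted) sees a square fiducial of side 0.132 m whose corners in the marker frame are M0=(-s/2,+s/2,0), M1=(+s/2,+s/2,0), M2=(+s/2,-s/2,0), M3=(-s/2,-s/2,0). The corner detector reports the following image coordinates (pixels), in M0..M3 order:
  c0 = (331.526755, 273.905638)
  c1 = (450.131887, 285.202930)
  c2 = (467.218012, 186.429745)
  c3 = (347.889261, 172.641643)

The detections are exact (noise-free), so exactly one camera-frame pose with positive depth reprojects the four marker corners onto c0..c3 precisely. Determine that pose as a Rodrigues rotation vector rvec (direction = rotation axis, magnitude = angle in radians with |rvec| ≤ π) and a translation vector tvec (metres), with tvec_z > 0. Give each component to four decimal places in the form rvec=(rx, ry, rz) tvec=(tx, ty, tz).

Intrinsics K: fx=633.6, fy=519.1, cx=302.4, cy=240.2
Marker side s = 0.132 m; corners in marker frame (Z=0):
  M0 = (-0.0660, +0.0660, 0)
  M1 = (+0.0660, +0.0660, 0)
  M2 = (+0.0660, -0.0660, 0)
  M3 = (-0.0660, -0.0660, 0)
Detected image corners:
  c0 = (331.526755, 273.905638) px
  c1 = (450.131887, 285.202930) px
  c2 = (467.218012, 186.429745) px
  c3 = (347.889261, 172.641643) px
Planar DLT: solve 8×8 A·h = b for H (H[2,2]=1):
  H  [+972.99284 -98.25192 +399.85765]
  H  [+136.22888 +773.98136 +229.85485]
  H  [+0.17972 +0.07134 +1.00000]
B = K⁻¹H; ‖b₁‖=1.471938, ‖b₂‖=1.471938; λ = 2/(‖b₁‖+‖b₂‖) = 0.679376, sign → tz>0 ⇒ λ=+0.679376
r₁ = λ·B[:,0] = (+0.98502,+0.12179,+0.12209); r₂ = λ·B[:,1] = (-0.12848,+0.99053,+0.04847)
r₃ = r₁×r₂ = (-0.11503,-0.06343,+0.99133); SVD([r₁ r₂ r₃]) → R = UVᵀ:
  R  [+0.98502 -0.12848 -0.11503]
  R  [+0.12179 +0.99053 -0.06343]
  R  [+0.12209 +0.04847 +0.99133]
t = (+0.10450, -0.01354, +0.67938) m
tr R = 2.966878; θ = arccos((tr R − 1)/2) = 0.182247 rad = 10.442°
axis k = ((R−Rᵀ)₃₂, (R−Rᵀ)₁₃, (R−Rᵀ)₂₁) / (2 sinθ) = (+0.308707, -0.654188, +0.690462)
rvec = θ·k = (+0.056261, -0.119224, +0.125834)

rvec=(0.0563, -0.1192, 0.1258) tvec=(0.1045, -0.0135, 0.6794)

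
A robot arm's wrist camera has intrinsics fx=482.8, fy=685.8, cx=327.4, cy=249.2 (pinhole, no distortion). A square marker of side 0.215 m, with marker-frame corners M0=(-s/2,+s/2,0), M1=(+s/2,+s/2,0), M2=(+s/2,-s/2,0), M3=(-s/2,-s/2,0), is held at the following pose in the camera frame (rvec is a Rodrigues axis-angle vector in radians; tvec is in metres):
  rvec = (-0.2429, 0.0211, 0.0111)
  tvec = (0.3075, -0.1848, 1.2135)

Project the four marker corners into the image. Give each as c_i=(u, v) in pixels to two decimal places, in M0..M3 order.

Intrinsics K: fx=482.8, fy=685.8, cx=327.4, cy=249.2
Marker side s = 0.215 m; corners in marker frame (Z=0):
  M0 = (-0.1075, +0.1075, 0)
  M1 = (+0.1075, +0.1075, 0)
  M2 = (+0.1075, -0.1075, 0)
  M3 = (-0.1075, -0.1075, 0)
rvec = (-0.2429, 0.0211, 0.0111), |rvec| = θ = 0.24407 rad = 13.984°
Rodrigues: sinθ=0.24165, 1−cosθ=0.02964; R = I + sinθ·[k]× + (1−cosθ)·[k]×²:
    [+0.99972 -0.01354 +0.01955]
    [+0.00844 +0.97058 +0.24061]
    [-0.02223 -0.24038 +0.97042]
t = (0.3075, -0.1848, 1.2135) m
M0: Pc = R·M0+t = (+0.19857, -0.08137, +1.19005); u = 482.8·(+0.19857)/1.19005 + 327.4 = 407.9613, v = 685.8·(-0.08137)/1.19005 + 249.2 = 202.3085
M1: Pc = R·M1+t = (+0.41351, -0.07955, +1.18527); u = 482.8·(+0.41351)/1.18527 + 327.4 = 495.8382, v = 685.8·(-0.07955)/1.18527 + 249.2 = 203.1694
M2: Pc = R·M2+t = (+0.41643, -0.28823, +1.23695); u = 482.8·(+0.41643)/1.23695 + 327.4 = 489.9368, v = 685.8·(-0.28823)/1.23695 + 249.2 = 89.3970
M3: Pc = R·M3+t = (+0.20149, -0.29005, +1.24173); u = 482.8·(+0.20149)/1.24173 + 327.4 = 405.7402, v = 685.8·(-0.29005)/1.24173 + 249.2 = 89.0099

c0=(407.96, 202.31) c1=(495.84, 203.17) c2=(489.94, 89.40) c3=(405.74, 89.01)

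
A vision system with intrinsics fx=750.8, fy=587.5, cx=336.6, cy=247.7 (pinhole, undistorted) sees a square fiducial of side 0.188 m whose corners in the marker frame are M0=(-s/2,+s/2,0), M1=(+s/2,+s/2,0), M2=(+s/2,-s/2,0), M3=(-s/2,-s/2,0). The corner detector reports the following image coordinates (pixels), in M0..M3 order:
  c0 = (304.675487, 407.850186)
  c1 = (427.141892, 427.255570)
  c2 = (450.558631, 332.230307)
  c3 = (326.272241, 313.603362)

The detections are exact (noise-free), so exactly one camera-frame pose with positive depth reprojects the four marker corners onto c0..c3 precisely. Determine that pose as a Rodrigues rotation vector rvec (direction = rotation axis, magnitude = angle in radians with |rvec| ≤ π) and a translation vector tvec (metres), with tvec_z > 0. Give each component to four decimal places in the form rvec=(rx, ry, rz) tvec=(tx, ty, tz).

Intrinsics K: fx=750.8, fy=587.5, cx=336.6, cy=247.7
Marker side s = 0.188 m; corners in marker frame (Z=0):
  M0 = (-0.0940, +0.0940, 0)
  M1 = (+0.0940, +0.0940, 0)
  M2 = (+0.0940, -0.0940, 0)
  M3 = (-0.0940, -0.0940, 0)
Detected image corners:
  c0 = (304.675487, 407.850186) px
  c1 = (427.141892, 427.255570) px
  c2 = (450.558631, 332.230307) px
  c3 = (326.272241, 313.603362) px
Planar DLT: solve 8×8 A·h = b for H (H[2,2]=1):
  H  [+634.57158 -94.04683 +376.75721]
  H  [+79.90585 +528.54483 +370.48596]
  H  [-0.05742 +0.06799 +1.00000]
B = K⁻¹H; ‖b₁‖=0.887408, ‖b₂‖=0.887408; λ = 2/(‖b₁‖+‖b₂‖) = 1.126877, sign → tz>0 ⇒ λ=+1.126877
r₁ = λ·B[:,0] = (+0.98144,+0.18055,-0.06470); r₂ = λ·B[:,1] = (-0.17550,+0.98149,+0.07662)
r₃ = r₁×r₂ = (+0.07734,-0.06384,+0.99496); SVD([r₁ r₂ r₃]) → R = UVᵀ:
  R  [+0.98144 -0.17550 +0.07734]
  R  [+0.18055 +0.98149 -0.06384]
  R  [-0.06470 +0.07662 +0.99496]
t = (+0.06027, +0.23551, +1.12688) m
tr R = 2.957888; θ = arccos((tr R − 1)/2) = 0.205574 rad = 11.779°
axis k = ((R−Rᵀ)₃₂, (R−Rᵀ)₁₃, (R−Rᵀ)₂₁) / (2 sinθ) = (+0.344044, +0.347907, +0.872121)
rvec = θ·k = (+0.070726, +0.071521, +0.179285)

rvec=(0.0707, 0.0715, 0.1793) tvec=(0.0603, 0.2355, 1.1269)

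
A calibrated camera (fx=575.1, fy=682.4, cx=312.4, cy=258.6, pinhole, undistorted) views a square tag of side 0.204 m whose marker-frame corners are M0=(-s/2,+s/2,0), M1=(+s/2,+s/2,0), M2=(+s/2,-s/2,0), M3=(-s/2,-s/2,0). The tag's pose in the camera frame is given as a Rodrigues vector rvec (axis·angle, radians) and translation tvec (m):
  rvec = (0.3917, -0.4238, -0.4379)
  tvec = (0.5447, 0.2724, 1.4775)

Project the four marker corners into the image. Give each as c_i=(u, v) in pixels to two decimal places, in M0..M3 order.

Intrinsics K: fx=575.1, fy=682.4, cx=312.4, cy=258.6
Marker side s = 0.204 m; corners in marker frame (Z=0):
  M0 = (-0.1020, +0.1020, 0)
  M1 = (+0.1020, +0.1020, 0)
  M2 = (+0.1020, -0.1020, 0)
  M3 = (-0.1020, -0.1020, 0)
rvec = (0.3917, -0.4238, -0.4379), |rvec| = θ = 0.72443 rad = 41.507°
Rodrigues: sinθ=0.66271, 1−cosθ=0.25112; R = I + sinθ·[k]× + (1−cosθ)·[k]×²:
    [+0.82230 +0.32116 -0.46977]
    [-0.48003 +0.83482 -0.26952]
    [+0.30562 +0.44713 +0.84064]
t = (0.5447, 0.2724, 1.4775) m
M0: Pc = R·M0+t = (+0.49358, +0.40651, +1.49193); u = 575.1·(+0.49358)/1.49193 + 312.4 = 502.6630, v = 682.4·(+0.40651)/1.49193 + 258.6 = 444.5369
M1: Pc = R·M1+t = (+0.66133, +0.30859, +1.55428); u = 575.1·(+0.66133)/1.55428 + 312.4 = 557.1000, v = 682.4·(+0.30859)/1.55428 + 258.6 = 394.0849
M2: Pc = R·M2+t = (+0.59582, +0.13829, +1.46307); u = 575.1·(+0.59582)/1.46307 + 312.4 = 546.6028, v = 682.4·(+0.13829)/1.46307 + 258.6 = 323.0987
M3: Pc = R·M3+t = (+0.42807, +0.23621, +1.40072); u = 575.1·(+0.42807)/1.40072 + 312.4 = 488.1537, v = 682.4·(+0.23621)/1.40072 + 258.6 = 373.6766

c0=(502.66, 444.54) c1=(557.10, 394.08) c2=(546.60, 323.10) c3=(488.15, 373.68)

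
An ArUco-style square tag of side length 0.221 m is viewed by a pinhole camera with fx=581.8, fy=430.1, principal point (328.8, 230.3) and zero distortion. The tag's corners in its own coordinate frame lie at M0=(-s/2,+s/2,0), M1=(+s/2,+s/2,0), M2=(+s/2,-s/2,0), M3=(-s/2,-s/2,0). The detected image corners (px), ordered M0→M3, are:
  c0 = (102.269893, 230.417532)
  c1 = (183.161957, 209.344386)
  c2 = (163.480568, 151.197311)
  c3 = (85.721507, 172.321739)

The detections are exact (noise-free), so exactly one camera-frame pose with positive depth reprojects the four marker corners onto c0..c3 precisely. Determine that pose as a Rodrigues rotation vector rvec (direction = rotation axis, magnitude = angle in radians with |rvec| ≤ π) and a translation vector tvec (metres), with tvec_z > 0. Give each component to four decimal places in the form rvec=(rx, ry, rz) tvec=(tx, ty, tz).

Intrinsics K: fx=581.8, fy=430.1, cx=328.8, cy=230.3
Marker side s = 0.221 m; corners in marker frame (Z=0):
  M0 = (-0.1105, +0.1105, 0)
  M1 = (+0.1105, +0.1105, 0)
  M2 = (+0.1105, -0.1105, 0)
  M3 = (-0.1105, -0.1105, 0)
Detected image corners:
  c0 = (102.269893, 230.417532) px
  c1 = (183.161957, 209.344386) px
  c2 = (163.480568, 151.197311) px
  c3 = (85.721507, 172.321739) px
Planar DLT: solve 8×8 A·h = b for H (H[2,2]=1):
  H  [+350.31053 +59.97262 +133.21543]
  H  [-107.60701 +231.66133 +190.36713]
  H  [-0.06360 -0.16419 +1.00000]
B = K⁻¹H; ‖b₁‖=0.676665, ‖b₂‖=0.676665; λ = 2/(‖b₁‖+‖b₂‖) = 1.477837, sign → tz>0 ⇒ λ=+1.477837
r₁ = λ·B[:,0] = (+0.94294,-0.31942,-0.09398); r₂ = λ·B[:,1] = (+0.28947,+0.92592,-0.24265)
r₃ = r₁×r₂ = (+0.16453,+0.20160,+0.96555); SVD([r₁ r₂ r₃]) → R = UVᵀ:
  R  [+0.94294 +0.28947 +0.16453]
  R  [-0.31942 +0.92592 +0.20160]
  R  [-0.09398 -0.24265 +0.96555]
t = (-0.49681, -0.13721, +1.47784) m
tr R = 2.834416; θ = arccos((tr R − 1)/2) = 0.409781 rad = 23.479°
axis k = ((R−Rᵀ)₃₂, (R−Rᵀ)₁₃, (R−Rᵀ)₂₁) / (2 sinθ) = (-0.557521, +0.324429, -0.764145)
rvec = θ·k = (-0.228461, +0.132945, -0.313132)

rvec=(-0.2285, 0.1329, -0.3131) tvec=(-0.4968, -0.1372, 1.4778)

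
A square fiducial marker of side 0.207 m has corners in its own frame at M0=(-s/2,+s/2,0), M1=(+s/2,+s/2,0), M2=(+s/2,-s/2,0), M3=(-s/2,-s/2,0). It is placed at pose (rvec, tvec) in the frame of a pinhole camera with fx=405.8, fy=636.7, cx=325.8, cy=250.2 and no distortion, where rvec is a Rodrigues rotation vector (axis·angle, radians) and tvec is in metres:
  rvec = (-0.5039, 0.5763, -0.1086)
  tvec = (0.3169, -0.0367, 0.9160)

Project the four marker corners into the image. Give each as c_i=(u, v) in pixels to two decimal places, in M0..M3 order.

Intrinsics K: fx=405.8, fy=636.7, cx=325.8, cy=250.2
Marker side s = 0.207 m; corners in marker frame (Z=0):
  M0 = (-0.1035, +0.1035, 0)
  M1 = (+0.1035, +0.1035, 0)
  M2 = (+0.1035, -0.1035, 0)
  M3 = (-0.1035, -0.1035, 0)
rvec = (-0.5039, 0.5763, -0.1086), |rvec| = θ = 0.77320 rad = 44.301°
Rodrigues: sinθ=0.69843, 1−cosθ=0.28432; R = I + sinθ·[k]× + (1−cosθ)·[k]×²:
    [+0.83644 -0.04001 +0.54660]
    [-0.23621 +0.87363 +0.42541]
    [-0.49455 -0.48494 +0.72129]
t = (0.3169, -0.0367, 0.9160) m
M0: Pc = R·M0+t = (+0.22619, +0.07817, +0.91699); u = 405.8·(+0.22619)/0.91699 + 325.8 = 425.8953, v = 636.7·(+0.07817)/0.91699 + 250.2 = 304.4749
M1: Pc = R·M1+t = (+0.39933, +0.02927, +0.81462); u = 405.8·(+0.39933)/0.81462 + 325.8 = 524.7242, v = 636.7·(+0.02927)/0.81462 + 250.2 = 273.0800
M2: Pc = R·M2+t = (+0.40761, -0.15157, +0.91501); u = 405.8·(+0.40761)/0.91501 + 325.8 = 506.5740, v = 636.7·(-0.15157)/0.91501 + 250.2 = 144.7322
M3: Pc = R·M3+t = (+0.23447, -0.10267, +1.01738); u = 405.8·(+0.23447)/1.01738 + 325.8 = 419.3226, v = 636.7·(-0.10267)/1.01738 + 250.2 = 185.9441

c0=(425.90, 304.47) c1=(524.72, 273.08) c2=(506.57, 144.73) c3=(419.32, 185.94)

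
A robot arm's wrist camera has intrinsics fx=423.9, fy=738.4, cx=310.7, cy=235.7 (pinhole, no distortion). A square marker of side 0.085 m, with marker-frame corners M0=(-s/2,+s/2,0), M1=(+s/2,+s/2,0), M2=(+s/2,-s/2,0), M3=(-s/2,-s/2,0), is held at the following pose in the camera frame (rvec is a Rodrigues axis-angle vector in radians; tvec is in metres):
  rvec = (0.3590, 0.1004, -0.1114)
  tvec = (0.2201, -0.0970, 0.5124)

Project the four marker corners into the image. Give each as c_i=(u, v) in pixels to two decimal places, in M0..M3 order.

Intrinsics K: fx=423.9, fy=738.4, cx=310.7, cy=235.7
Marker side s = 0.085 m; corners in marker frame (Z=0):
  M0 = (-0.0425, +0.0425, 0)
  M1 = (+0.0425, +0.0425, 0)
  M2 = (+0.0425, -0.0425, 0)
  M3 = (-0.0425, -0.0425, 0)
rvec = (0.3590, 0.1004, -0.1114), |rvec| = θ = 0.38906 rad = 22.292°
Rodrigues: sinθ=0.37932, 1−cosθ=0.07474; R = I + sinθ·[k]× + (1−cosθ)·[k]×²:
    [+0.98890 +0.12641 +0.07814]
    [-0.09082 +0.93024 -0.35553]
    [-0.11763 +0.34449 +0.93139]
t = (0.2201, -0.0970, 0.5124) m
M0: Pc = R·M0+t = (+0.18344, -0.05361, +0.53204); u = 423.9·(+0.18344)/0.53204 + 310.7 = 456.8581, v = 738.4·(-0.05361)/0.53204 + 235.7 = 161.3033
M1: Pc = R·M1+t = (+0.26750, -0.06132, +0.52204); u = 423.9·(+0.26750)/0.52204 + 310.7 = 527.9115, v = 738.4·(-0.06132)/0.52204 + 235.7 = 148.9599
M2: Pc = R·M2+t = (+0.25676, -0.14039, +0.49276); u = 423.9·(+0.25676)/0.49276 + 310.7 = 531.5759, v = 738.4·(-0.14039)/0.49276 + 235.7 = 25.3184
M3: Pc = R·M3+t = (+0.17270, -0.13268, +0.50276); u = 423.9·(+0.17270)/0.50276 + 310.7 = 456.3114, v = 738.4·(-0.13268)/0.50276 + 235.7 = 40.8397

c0=(456.86, 161.30) c1=(527.91, 148.96) c2=(531.58, 25.32) c3=(456.31, 40.84)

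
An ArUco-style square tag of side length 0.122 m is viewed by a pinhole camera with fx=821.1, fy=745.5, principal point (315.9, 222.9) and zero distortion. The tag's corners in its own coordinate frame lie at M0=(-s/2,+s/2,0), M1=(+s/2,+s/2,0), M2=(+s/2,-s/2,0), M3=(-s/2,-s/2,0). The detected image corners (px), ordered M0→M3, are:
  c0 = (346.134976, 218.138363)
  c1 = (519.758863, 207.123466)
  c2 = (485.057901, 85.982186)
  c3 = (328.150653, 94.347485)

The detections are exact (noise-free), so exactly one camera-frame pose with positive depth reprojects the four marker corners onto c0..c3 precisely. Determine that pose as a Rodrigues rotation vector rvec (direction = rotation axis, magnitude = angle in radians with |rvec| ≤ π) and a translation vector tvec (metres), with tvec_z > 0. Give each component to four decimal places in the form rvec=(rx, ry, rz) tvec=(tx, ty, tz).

rvec=(-0.5359, -0.0459, -0.0860) tvec=(0.0758, -0.0601, 0.5998)

Intrinsics K: fx=821.1, fy=745.5, cx=315.9, cy=222.9
Marker side s = 0.122 m; corners in marker frame (Z=0):
  M0 = (-0.0610, +0.0610, 0)
  M1 = (+0.0610, +0.0610, 0)
  M2 = (+0.0610, -0.0610, 0)
  M3 = (-0.0610, -0.0610, 0)
Detected image corners:
  c0 = (346.134976, 218.138363) px
  c1 = (519.758863, 207.123466) px
  c2 = (485.057901, 85.982186) px
  c3 = (328.150653, 94.347485) px
Planar DLT: solve 8×8 A·h = b for H (H[2,2]=1):
  H  [+1397.41751 -139.03461 +419.65153]
  H  [-62.16018 +875.56043 +148.20270]
  H  [+0.11035 -0.84669 +1.00000]
B = K⁻¹H; ‖b₁‖=1.667163, ‖b₂‖=1.667163; λ = 2/(‖b₁‖+‖b₂‖) = 0.599821, sign → tz>0 ⇒ λ=+0.599821
r₁ = λ·B[:,0] = (+0.99536,-0.06980,+0.06619); r₂ = λ·B[:,1] = (+0.09382,+0.85631,-0.50786)
r₃ = r₁×r₂ = (-0.02123,+0.51172,+0.85889); SVD([r₁ r₂ r₃]) → R = UVᵀ:
  R  [+0.99536 +0.09382 -0.02123]
  R  [-0.06980 +0.85631 +0.51172]
  R  [+0.06619 -0.50786 +0.85889]
t = (+0.07579, -0.06010, +0.59982) m
tr R = 2.710569; θ = arccos((tr R − 1)/2) = 0.544697 rad = 31.209°
axis k = ((R−Rᵀ)₃₂, (R−Rᵀ)₁₃, (R−Rᵀ)₂₁) / (2 sinθ) = (-0.983847, -0.084351, -0.157891)
rvec = θ·k = (-0.535898, -0.045946, -0.086003)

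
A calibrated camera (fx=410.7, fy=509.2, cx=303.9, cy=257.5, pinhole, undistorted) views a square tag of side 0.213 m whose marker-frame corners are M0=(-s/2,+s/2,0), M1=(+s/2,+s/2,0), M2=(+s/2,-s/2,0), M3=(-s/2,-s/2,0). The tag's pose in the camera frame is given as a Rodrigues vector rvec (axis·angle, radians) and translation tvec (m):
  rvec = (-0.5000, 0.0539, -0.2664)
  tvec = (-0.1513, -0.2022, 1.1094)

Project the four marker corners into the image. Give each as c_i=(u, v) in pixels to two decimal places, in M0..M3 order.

Intrinsics K: fx=410.7, fy=509.2, cx=303.9, cy=257.5
Marker side s = 0.213 m; corners in marker frame (Z=0):
  M0 = (-0.1065, +0.1065, 0)
  M1 = (+0.1065, +0.1065, 0)
  M2 = (+0.1065, -0.1065, 0)
  M3 = (-0.1065, -0.1065, 0)
rvec = (-0.5000, 0.0539, -0.2664), |rvec| = θ = 0.56910 rad = 32.607°
Rodrigues: sinθ=0.53887, 1−cosθ=0.15761; R = I + sinθ·[k]× + (1−cosθ)·[k]×²:
    [+0.96405 +0.23914 +0.11586]
    [-0.26537 +0.84380 +0.46646]
    [+0.01378 -0.48043 +0.87692]
t = (-0.1513, -0.2022, 1.1094) m
M0: Pc = R·M0+t = (-0.22850, -0.08407, +1.05677); u = 410.7·(-0.22850)/1.05677 + 303.9 = 215.0948, v = 509.2·(-0.08407)/1.05677 + 257.5 = 216.9893
M1: Pc = R·M1+t = (-0.02316, -0.14060, +1.05970); u = 410.7·(-0.02316)/1.05970 + 303.9 = 294.9238, v = 509.2·(-0.14060)/1.05970 + 257.5 = 189.9415
M2: Pc = R·M2+t = (-0.07410, -0.32033, +1.16203); u = 410.7·(-0.07410)/1.16203 + 303.9 = 277.7118, v = 509.2·(-0.32033)/1.16203 + 257.5 = 117.1340
M3: Pc = R·M3+t = (-0.27944, -0.26380, +1.15910); u = 410.7·(-0.27944)/1.15910 + 303.9 = 204.8871, v = 509.2·(-0.26380)/1.15910 + 257.5 = 141.6094

c0=(215.09, 216.99) c1=(294.92, 189.94) c2=(277.71, 117.13) c3=(204.89, 141.61)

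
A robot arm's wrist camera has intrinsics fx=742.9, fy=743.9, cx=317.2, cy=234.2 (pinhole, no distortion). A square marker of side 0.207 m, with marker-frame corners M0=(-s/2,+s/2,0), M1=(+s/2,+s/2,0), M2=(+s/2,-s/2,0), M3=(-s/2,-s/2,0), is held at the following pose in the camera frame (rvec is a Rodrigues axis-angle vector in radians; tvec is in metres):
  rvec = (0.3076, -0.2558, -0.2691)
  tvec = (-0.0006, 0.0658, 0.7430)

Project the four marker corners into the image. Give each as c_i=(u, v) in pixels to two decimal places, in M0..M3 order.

c0=(244.16, 422.77) c1=(427.65, 355.37) c2=(391.59, 173.07) c3=(187.67, 235.88)

Intrinsics K: fx=742.9, fy=743.9, cx=317.2, cy=234.2
Marker side s = 0.207 m; corners in marker frame (Z=0):
  M0 = (-0.1035, +0.1035, 0)
  M1 = (+0.1035, +0.1035, 0)
  M2 = (+0.1035, -0.1035, 0)
  M3 = (-0.1035, -0.1035, 0)
rvec = (0.3076, -0.2558, -0.2691), |rvec| = θ = 0.48215 rad = 27.625°
Rodrigues: sinθ=0.46368, 1−cosθ=0.11400; R = I + sinθ·[k]× + (1−cosθ)·[k]×²:
    [+0.93240 +0.22021 -0.28660]
    [-0.29738 +0.91809 -0.26206]
    [+0.20541 +0.32958 +0.92151]
t = (-0.0006, 0.0658, 0.7430) m
M0: Pc = R·M0+t = (-0.07431, +0.19160, +0.75585); u = 742.9·(-0.07431)/0.75585 + 317.2 = 244.1614, v = 743.9·(+0.19160)/0.75585 + 234.2 = 422.7716
M1: Pc = R·M1+t = (+0.11870, +0.13004, +0.79837); u = 742.9·(+0.11870)/0.79837 + 317.2 = 427.6481, v = 743.9·(+0.13004)/0.79837 + 234.2 = 355.3708
M2: Pc = R·M2+t = (+0.07311, -0.06000, +0.73015); u = 742.9·(+0.07311)/0.73015 + 317.2 = 391.5887, v = 743.9·(-0.06000)/0.73015 + 234.2 = 173.0689
M3: Pc = R·M3+t = (-0.11990, +0.00156, +0.68763); u = 742.9·(-0.11990)/0.68763 + 317.2 = 187.6678, v = 743.9·(+0.00156)/0.68763 + 234.2 = 235.8840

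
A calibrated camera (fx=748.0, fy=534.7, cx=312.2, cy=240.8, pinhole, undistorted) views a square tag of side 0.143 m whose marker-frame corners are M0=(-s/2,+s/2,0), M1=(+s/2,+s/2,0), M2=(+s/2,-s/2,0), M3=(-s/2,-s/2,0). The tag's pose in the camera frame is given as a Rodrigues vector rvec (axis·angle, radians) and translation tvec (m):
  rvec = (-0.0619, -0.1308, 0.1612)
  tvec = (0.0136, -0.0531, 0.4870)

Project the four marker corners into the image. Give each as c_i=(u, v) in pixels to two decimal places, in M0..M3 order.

Intrinsics K: fx=748.0, fy=534.7, cx=312.2, cy=240.8
Marker side s = 0.143 m; corners in marker frame (Z=0):
  M0 = (-0.0715, +0.0715, 0)
  M1 = (+0.0715, +0.0715, 0)
  M2 = (+0.0715, -0.0715, 0)
  M3 = (-0.0715, -0.0715, 0)
rvec = (-0.0619, -0.1308, 0.1612), |rvec| = θ = 0.21662 rad = 12.412°
Rodrigues: sinθ=0.21493, 1−cosθ=0.02337; R = I + sinθ·[k]× + (1−cosθ)·[k]×²:
    [+0.97854 -0.15591 -0.13475]
    [+0.16397 +0.98515 +0.05092]
    [+0.12481 -0.07192 +0.98957]
t = (0.0136, -0.0531, 0.4870) m
M0: Pc = R·M0+t = (-0.06751, +0.00561, +0.47293); u = 748.0·(-0.06751)/0.47293 + 312.2 = 205.4204, v = 534.7·(+0.00561)/0.47293 + 240.8 = 247.1472
M1: Pc = R·M1+t = (+0.07242, +0.02906, +0.49078); u = 748.0·(+0.07242)/0.49078 + 312.2 = 422.5720, v = 534.7·(+0.02906)/0.49078 + 240.8 = 272.4631
M2: Pc = R·M2+t = (+0.09471, -0.11181, +0.50107); u = 748.0·(+0.09471)/0.50107 + 312.2 = 453.5891, v = 534.7·(-0.11181)/0.50107 + 240.8 = 121.4805
M3: Pc = R·M3+t = (-0.04522, -0.13526, +0.48322); u = 748.0·(-0.04522)/0.48322 + 312.2 = 242.2048, v = 534.7·(-0.13526)/0.48322 + 240.8 = 91.1268

c0=(205.42, 247.15) c1=(422.57, 272.46) c2=(453.59, 121.48) c3=(242.20, 91.13)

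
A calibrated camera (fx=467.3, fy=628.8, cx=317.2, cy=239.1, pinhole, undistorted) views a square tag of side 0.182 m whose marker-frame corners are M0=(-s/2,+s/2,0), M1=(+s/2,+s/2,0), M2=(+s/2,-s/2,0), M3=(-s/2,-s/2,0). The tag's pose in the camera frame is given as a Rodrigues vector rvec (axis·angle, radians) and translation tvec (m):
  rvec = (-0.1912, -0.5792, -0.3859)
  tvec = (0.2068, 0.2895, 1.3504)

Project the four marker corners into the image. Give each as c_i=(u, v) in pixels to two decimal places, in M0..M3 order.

Intrinsics K: fx=467.3, fy=628.8, cx=317.2, cy=239.1
Marker side s = 0.182 m; corners in marker frame (Z=0):
  M0 = (-0.0910, +0.0910, 0)
  M1 = (+0.0910, +0.0910, 0)
  M2 = (+0.0910, -0.0910, 0)
  M3 = (-0.0910, -0.0910, 0)
rvec = (-0.1912, -0.5792, -0.3859), |rvec| = θ = 0.72177 rad = 41.354°
Rodrigues: sinθ=0.66071, 1−cosθ=0.24936; R = I + sinθ·[k]× + (1−cosθ)·[k]×²:
    [+0.76814 +0.40627 -0.49489]
    [-0.30025 +0.91122 +0.28201]
    [+0.56552 -0.06804 +0.82192]
t = (0.2068, 0.2895, 1.3504) m
M0: Pc = R·M0+t = (+0.17387, +0.39974, +1.29275); u = 467.3·(+0.17387)/1.29275 + 317.2 = 380.0501, v = 628.8·(+0.39974)/1.29275 + 239.1 = 433.5378
M1: Pc = R·M1+t = (+0.31367, +0.34510, +1.39567); u = 467.3·(+0.31367)/1.39567 + 317.2 = 422.2235, v = 628.8·(+0.34510)/1.39567 + 239.1 = 394.5792
M2: Pc = R·M2+t = (+0.23973, +0.17926, +1.40805); u = 467.3·(+0.23973)/1.40805 + 317.2 = 396.7609, v = 628.8·(+0.17926)/1.40805 + 239.1 = 319.1513
M3: Pc = R·M3+t = (+0.09993, +0.23390, +1.30513); u = 467.3·(+0.09993)/1.30513 + 317.2 = 352.9796, v = 628.8·(+0.23390)/1.30513 + 239.1 = 351.7918

c0=(380.05, 433.54) c1=(422.22, 394.58) c2=(396.76, 319.15) c3=(352.98, 351.79)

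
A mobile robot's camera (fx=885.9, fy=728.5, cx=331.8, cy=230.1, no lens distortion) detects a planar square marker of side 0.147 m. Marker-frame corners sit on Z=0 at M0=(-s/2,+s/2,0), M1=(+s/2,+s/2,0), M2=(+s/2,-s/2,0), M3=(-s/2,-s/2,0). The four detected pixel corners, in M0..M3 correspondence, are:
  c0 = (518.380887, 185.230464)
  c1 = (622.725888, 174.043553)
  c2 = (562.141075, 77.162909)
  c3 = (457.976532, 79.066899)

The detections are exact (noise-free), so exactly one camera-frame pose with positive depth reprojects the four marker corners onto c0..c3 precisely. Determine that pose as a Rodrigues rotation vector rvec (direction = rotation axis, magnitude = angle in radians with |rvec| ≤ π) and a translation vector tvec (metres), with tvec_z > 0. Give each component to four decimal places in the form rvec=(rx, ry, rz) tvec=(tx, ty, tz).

Intrinsics K: fx=885.9, fy=728.5, cx=331.8, cy=230.1
Marker side s = 0.147 m; corners in marker frame (Z=0):
  M0 = (-0.0735, +0.0735, 0)
  M1 = (+0.0735, +0.0735, 0)
  M2 = (+0.0735, -0.0735, 0)
  M3 = (-0.0735, -0.0735, 0)
Detected image corners:
  c0 = (518.380887, 185.230464) px
  c1 = (622.725888, 174.043553) px
  c2 = (562.141075, 77.162909) px
  c3 = (457.976532, 79.066899) px
Planar DLT: solve 8×8 A·h = b for H (H[2,2]=1):
  H  [+1032.76776 +217.44009 +541.80183]
  H  [+33.48558 +642.93576 +127.39150]
  H  [+0.59886 -0.35927 +1.00000]
B = K⁻¹H; ‖b₁‖=1.124962, ‖b₂‖=1.124962; λ = 2/(‖b₁‖+‖b₂‖) = 0.888919, sign → tz>0 ⇒ λ=+0.888919
r₁ = λ·B[:,0] = (+0.83691,-0.12728,+0.53234); r₂ = λ·B[:,1] = (+0.33779,+0.88538,-0.31936)
r₃ = r₁×r₂ = (-0.43068,+0.44709,+0.78398); SVD([r₁ r₂ r₃]) → R = UVᵀ:
  R  [+0.83691 +0.33779 -0.43068]
  R  [-0.12728 +0.88538 +0.44709]
  R  [+0.53234 -0.31936 +0.78398]
t = (+0.21072, -0.12533, +0.88892) m
tr R = 2.506273; θ = arccos((tr R − 1)/2) = 0.717980 rad = 41.137°
axis k = ((R−Rᵀ)₃₂, (R−Rᵀ)₁₃, (R−Rᵀ)₂₁) / (2 sinθ) = (-0.582533, -0.731924, -0.353473)
rvec = θ·k = (-0.418247, -0.525506, -0.253786)

rvec=(-0.4182, -0.5255, -0.2538) tvec=(0.2107, -0.1253, 0.8889)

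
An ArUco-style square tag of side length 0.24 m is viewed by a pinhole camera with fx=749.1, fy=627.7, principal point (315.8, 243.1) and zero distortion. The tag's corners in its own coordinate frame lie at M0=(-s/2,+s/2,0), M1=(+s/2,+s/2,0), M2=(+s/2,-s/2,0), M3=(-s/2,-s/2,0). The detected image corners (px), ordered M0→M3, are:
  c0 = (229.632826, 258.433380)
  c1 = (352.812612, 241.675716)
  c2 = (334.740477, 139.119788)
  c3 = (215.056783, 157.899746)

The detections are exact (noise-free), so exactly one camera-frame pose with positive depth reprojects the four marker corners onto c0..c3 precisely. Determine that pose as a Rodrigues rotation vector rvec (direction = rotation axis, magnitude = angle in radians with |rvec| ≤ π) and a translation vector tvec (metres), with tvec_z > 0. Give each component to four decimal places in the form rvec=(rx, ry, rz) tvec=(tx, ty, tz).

Intrinsics K: fx=749.1, fy=627.7, cx=315.8, cy=243.1
Marker side s = 0.24 m; corners in marker frame (Z=0):
  M0 = (-0.1200, +0.1200, 0)
  M1 = (+0.1200, +0.1200, 0)
  M2 = (+0.1200, -0.1200, 0)
  M3 = (-0.1200, -0.1200, 0)
Detected image corners:
  c0 = (229.632826, 258.433380) px
  c1 = (352.812612, 241.675716) px
  c2 = (334.740477, 139.119788) px
  c3 = (215.056783, 157.899746) px
Planar DLT: solve 8×8 A·h = b for H (H[2,2]=1):
  H  [+477.11875 +37.83746 +282.21644]
  H  [-94.33397 +401.86719 +198.74277]
  H  [-0.10158 -0.10631 +1.00000]
B = K⁻¹H; ‖b₁‖=0.696192, ‖b₂‖=0.696192; λ = 2/(‖b₁‖+‖b₂‖) = 1.436385, sign → tz>0 ⇒ λ=+1.436385
r₁ = λ·B[:,0] = (+0.97638,-0.15936,-0.14591); r₂ = λ·B[:,1] = (+0.13692,+0.97874,-0.15270)
r₃ = r₁×r₂ = (+0.16714,+0.12911,+0.97744); SVD([r₁ r₂ r₃]) → R = UVᵀ:
  R  [+0.97638 +0.13692 +0.16714]
  R  [-0.15936 +0.97874 +0.12911]
  R  [-0.14591 -0.15270 +0.97744]
t = (-0.06440, -0.10150, +1.43639) m
tr R = 2.932563; θ = arccos((tr R − 1)/2) = 0.260421 rad = 14.921°
axis k = ((R−Rᵀ)₃₂, (R−Rᵀ)₁₃, (R−Rᵀ)₂₁) / (2 sinθ) = (-0.547219, +0.607900, -0.575333)
rvec = θ·k = (-0.142508, +0.158310, -0.149829)

rvec=(-0.1425, 0.1583, -0.1498) tvec=(-0.0644, -0.1015, 1.4364)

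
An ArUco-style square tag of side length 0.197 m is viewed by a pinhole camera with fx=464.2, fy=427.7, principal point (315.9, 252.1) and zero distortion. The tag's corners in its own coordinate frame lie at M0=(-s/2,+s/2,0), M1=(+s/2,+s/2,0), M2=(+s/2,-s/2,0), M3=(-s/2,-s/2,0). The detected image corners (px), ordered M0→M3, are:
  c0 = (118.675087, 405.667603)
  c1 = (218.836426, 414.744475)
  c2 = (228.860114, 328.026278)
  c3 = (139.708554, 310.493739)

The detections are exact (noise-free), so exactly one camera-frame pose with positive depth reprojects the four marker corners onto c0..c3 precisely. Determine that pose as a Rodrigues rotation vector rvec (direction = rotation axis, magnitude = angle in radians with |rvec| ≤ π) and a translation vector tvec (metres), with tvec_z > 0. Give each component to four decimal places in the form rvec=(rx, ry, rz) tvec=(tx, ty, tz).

rvec=(-0.4669, -0.6069, 0.1661) tvec=(-0.2749, 0.2421, 0.9350)

Intrinsics K: fx=464.2, fy=427.7, cx=315.9, cy=252.1
Marker side s = 0.197 m; corners in marker frame (Z=0):
  M0 = (-0.0985, +0.0985, 0)
  M1 = (+0.0985, +0.0985, 0)
  M2 = (+0.0985, -0.0985, 0)
  M3 = (-0.0985, -0.0985, 0)
Detected image corners:
  c0 = (118.675087, 405.667603) px
  c1 = (218.836426, 414.744475) px
  c2 = (228.860114, 328.026278) px
  c3 = (139.708554, 310.493739) px
Planar DLT: solve 8×8 A·h = b for H (H[2,2]=1):
  H  [+575.35660 -165.75642 +179.44500]
  H  [+267.46287 +277.78073 +362.84639]
  H  [+0.54524 -0.50097 +1.00000]
B = K⁻¹H; ‖b₁‖=1.069494, ‖b₂‖=1.069494; λ = 2/(‖b₁‖+‖b₂‖) = 0.935022, sign → tz>0 ⇒ λ=+0.935022
r₁ = λ·B[:,0] = (+0.81198,+0.28422,+0.50981); r₂ = λ·B[:,1] = (-0.01510,+0.88338,-0.46842)
r₃ = r₁×r₂ = (-0.58349,+0.37265,+0.72158); SVD([r₁ r₂ r₃]) → R = UVᵀ:
  R  [+0.81198 -0.01510 -0.58349]
  R  [+0.28422 +0.88338 +0.37265]
  R  [+0.50981 -0.46842 +0.72158]
t = (-0.27486, +0.24211, +0.93502) m
tr R = 2.416934; θ = arccos((tr R − 1)/2) = 0.783473 rad = 44.890°
axis k = ((R−Rᵀ)₃₂, (R−Rᵀ)₁₃, (R−Rᵀ)₂₁) / (2 sinθ) = (-0.595874, -0.774573, +0.212062)
rvec = θ·k = (-0.466851, -0.606857, +0.166145)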